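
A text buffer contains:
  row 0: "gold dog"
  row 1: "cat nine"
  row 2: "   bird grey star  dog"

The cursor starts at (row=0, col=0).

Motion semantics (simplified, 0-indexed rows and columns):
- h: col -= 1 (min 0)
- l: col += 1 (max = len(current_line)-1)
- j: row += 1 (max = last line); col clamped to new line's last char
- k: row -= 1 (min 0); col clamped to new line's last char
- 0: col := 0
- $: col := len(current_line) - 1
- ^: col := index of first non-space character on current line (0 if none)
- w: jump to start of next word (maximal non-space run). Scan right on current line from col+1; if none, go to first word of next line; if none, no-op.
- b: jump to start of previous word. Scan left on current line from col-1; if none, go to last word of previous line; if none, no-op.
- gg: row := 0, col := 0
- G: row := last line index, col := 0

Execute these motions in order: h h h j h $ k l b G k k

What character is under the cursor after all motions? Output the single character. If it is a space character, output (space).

Answer: g

Derivation:
After 1 (h): row=0 col=0 char='g'
After 2 (h): row=0 col=0 char='g'
After 3 (h): row=0 col=0 char='g'
After 4 (j): row=1 col=0 char='c'
After 5 (h): row=1 col=0 char='c'
After 6 ($): row=1 col=7 char='e'
After 7 (k): row=0 col=7 char='g'
After 8 (l): row=0 col=7 char='g'
After 9 (b): row=0 col=5 char='d'
After 10 (G): row=2 col=0 char='_'
After 11 (k): row=1 col=0 char='c'
After 12 (k): row=0 col=0 char='g'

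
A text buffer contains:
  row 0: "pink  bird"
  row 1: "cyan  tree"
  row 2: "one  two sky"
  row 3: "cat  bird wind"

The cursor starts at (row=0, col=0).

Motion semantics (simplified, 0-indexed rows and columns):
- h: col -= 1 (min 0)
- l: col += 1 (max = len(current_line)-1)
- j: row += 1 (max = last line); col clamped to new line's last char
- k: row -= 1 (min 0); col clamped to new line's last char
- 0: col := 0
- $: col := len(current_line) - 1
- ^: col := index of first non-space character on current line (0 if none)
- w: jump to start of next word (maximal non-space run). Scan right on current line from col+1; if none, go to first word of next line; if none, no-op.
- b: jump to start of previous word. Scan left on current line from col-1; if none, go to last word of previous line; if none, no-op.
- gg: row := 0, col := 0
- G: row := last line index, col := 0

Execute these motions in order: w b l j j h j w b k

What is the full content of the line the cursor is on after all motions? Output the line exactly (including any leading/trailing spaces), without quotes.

After 1 (w): row=0 col=6 char='b'
After 2 (b): row=0 col=0 char='p'
After 3 (l): row=0 col=1 char='i'
After 4 (j): row=1 col=1 char='y'
After 5 (j): row=2 col=1 char='n'
After 6 (h): row=2 col=0 char='o'
After 7 (j): row=3 col=0 char='c'
After 8 (w): row=3 col=5 char='b'
After 9 (b): row=3 col=0 char='c'
After 10 (k): row=2 col=0 char='o'

Answer: one  two sky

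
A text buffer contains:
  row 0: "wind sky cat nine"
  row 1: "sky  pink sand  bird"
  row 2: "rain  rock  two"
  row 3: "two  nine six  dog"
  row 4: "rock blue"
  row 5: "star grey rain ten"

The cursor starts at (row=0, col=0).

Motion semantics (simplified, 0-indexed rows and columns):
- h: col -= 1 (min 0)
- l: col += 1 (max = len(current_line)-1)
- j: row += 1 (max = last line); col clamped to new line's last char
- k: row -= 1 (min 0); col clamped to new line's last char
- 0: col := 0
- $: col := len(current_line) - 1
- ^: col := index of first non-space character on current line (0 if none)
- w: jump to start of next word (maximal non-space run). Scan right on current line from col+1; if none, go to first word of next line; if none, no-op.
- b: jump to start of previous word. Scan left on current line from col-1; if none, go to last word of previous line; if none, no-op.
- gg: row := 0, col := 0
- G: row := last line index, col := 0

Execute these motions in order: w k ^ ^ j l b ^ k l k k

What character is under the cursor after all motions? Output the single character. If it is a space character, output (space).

Answer: i

Derivation:
After 1 (w): row=0 col=5 char='s'
After 2 (k): row=0 col=5 char='s'
After 3 (^): row=0 col=0 char='w'
After 4 (^): row=0 col=0 char='w'
After 5 (j): row=1 col=0 char='s'
After 6 (l): row=1 col=1 char='k'
After 7 (b): row=1 col=0 char='s'
After 8 (^): row=1 col=0 char='s'
After 9 (k): row=0 col=0 char='w'
After 10 (l): row=0 col=1 char='i'
After 11 (k): row=0 col=1 char='i'
After 12 (k): row=0 col=1 char='i'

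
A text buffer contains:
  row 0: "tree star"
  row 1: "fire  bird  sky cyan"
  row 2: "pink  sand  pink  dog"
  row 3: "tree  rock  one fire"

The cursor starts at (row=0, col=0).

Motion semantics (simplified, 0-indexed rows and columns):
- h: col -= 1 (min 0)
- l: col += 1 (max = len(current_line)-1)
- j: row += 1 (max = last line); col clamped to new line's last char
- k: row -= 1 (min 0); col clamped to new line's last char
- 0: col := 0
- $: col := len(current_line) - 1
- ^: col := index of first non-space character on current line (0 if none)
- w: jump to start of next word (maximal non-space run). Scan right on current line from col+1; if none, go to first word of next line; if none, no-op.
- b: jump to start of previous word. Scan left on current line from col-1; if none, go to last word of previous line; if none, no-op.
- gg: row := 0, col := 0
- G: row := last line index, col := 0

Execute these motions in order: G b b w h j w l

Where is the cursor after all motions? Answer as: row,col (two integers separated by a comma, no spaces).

Answer: 3,18

Derivation:
After 1 (G): row=3 col=0 char='t'
After 2 (b): row=2 col=18 char='d'
After 3 (b): row=2 col=12 char='p'
After 4 (w): row=2 col=18 char='d'
After 5 (h): row=2 col=17 char='_'
After 6 (j): row=3 col=17 char='i'
After 7 (w): row=3 col=17 char='i'
After 8 (l): row=3 col=18 char='r'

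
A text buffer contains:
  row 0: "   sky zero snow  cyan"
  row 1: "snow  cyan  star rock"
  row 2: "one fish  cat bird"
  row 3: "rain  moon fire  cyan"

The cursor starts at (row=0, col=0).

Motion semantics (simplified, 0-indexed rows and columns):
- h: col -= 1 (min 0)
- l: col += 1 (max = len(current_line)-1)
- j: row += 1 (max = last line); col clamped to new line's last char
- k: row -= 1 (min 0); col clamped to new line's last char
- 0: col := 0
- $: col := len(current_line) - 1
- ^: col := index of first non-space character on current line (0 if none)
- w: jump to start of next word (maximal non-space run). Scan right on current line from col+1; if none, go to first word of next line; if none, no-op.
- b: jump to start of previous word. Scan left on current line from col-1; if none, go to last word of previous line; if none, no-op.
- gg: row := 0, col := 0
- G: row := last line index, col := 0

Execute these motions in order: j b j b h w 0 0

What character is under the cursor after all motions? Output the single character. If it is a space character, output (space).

Answer: s

Derivation:
After 1 (j): row=1 col=0 char='s'
After 2 (b): row=0 col=18 char='c'
After 3 (j): row=1 col=18 char='o'
After 4 (b): row=1 col=17 char='r'
After 5 (h): row=1 col=16 char='_'
After 6 (w): row=1 col=17 char='r'
After 7 (0): row=1 col=0 char='s'
After 8 (0): row=1 col=0 char='s'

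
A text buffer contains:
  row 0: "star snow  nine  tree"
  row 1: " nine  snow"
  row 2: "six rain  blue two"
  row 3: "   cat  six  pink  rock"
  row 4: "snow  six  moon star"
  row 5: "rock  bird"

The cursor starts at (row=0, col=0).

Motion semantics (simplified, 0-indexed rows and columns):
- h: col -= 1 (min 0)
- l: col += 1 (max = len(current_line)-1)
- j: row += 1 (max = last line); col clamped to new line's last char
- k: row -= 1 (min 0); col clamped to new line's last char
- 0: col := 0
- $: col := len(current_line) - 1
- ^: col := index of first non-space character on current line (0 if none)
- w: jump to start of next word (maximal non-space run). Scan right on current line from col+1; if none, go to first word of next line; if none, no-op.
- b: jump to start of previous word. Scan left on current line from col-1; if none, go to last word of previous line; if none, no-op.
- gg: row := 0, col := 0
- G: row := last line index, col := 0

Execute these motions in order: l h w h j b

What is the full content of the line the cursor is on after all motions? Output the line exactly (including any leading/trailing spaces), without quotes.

After 1 (l): row=0 col=1 char='t'
After 2 (h): row=0 col=0 char='s'
After 3 (w): row=0 col=5 char='s'
After 4 (h): row=0 col=4 char='_'
After 5 (j): row=1 col=4 char='e'
After 6 (b): row=1 col=1 char='n'

Answer:  nine  snow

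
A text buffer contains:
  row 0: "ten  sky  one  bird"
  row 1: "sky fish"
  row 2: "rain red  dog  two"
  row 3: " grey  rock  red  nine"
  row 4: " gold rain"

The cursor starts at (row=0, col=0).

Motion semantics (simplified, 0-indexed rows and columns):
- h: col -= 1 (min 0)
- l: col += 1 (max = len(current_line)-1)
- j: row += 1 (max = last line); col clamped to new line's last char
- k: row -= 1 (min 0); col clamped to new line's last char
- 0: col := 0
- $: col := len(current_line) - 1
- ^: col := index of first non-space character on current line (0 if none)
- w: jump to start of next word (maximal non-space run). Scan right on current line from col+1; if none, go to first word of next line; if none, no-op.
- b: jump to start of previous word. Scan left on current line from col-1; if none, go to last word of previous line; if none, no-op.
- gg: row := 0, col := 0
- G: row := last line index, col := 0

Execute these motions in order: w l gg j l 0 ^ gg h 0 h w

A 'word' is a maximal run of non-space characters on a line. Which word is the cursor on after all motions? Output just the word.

Answer: sky

Derivation:
After 1 (w): row=0 col=5 char='s'
After 2 (l): row=0 col=6 char='k'
After 3 (gg): row=0 col=0 char='t'
After 4 (j): row=1 col=0 char='s'
After 5 (l): row=1 col=1 char='k'
After 6 (0): row=1 col=0 char='s'
After 7 (^): row=1 col=0 char='s'
After 8 (gg): row=0 col=0 char='t'
After 9 (h): row=0 col=0 char='t'
After 10 (0): row=0 col=0 char='t'
After 11 (h): row=0 col=0 char='t'
After 12 (w): row=0 col=5 char='s'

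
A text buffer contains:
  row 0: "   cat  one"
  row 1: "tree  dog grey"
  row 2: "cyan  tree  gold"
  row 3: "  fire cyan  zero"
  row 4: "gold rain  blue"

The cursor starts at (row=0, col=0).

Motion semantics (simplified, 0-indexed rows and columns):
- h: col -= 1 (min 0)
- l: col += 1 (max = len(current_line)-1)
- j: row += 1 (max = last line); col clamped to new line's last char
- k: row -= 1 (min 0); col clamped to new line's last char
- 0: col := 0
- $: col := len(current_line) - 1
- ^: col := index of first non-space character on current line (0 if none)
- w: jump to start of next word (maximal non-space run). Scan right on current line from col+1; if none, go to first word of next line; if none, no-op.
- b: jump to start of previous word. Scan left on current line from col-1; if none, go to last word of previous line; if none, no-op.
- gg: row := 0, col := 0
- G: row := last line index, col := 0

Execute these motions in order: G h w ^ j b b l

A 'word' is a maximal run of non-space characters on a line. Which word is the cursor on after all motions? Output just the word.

After 1 (G): row=4 col=0 char='g'
After 2 (h): row=4 col=0 char='g'
After 3 (w): row=4 col=5 char='r'
After 4 (^): row=4 col=0 char='g'
After 5 (j): row=4 col=0 char='g'
After 6 (b): row=3 col=13 char='z'
After 7 (b): row=3 col=7 char='c'
After 8 (l): row=3 col=8 char='y'

Answer: cyan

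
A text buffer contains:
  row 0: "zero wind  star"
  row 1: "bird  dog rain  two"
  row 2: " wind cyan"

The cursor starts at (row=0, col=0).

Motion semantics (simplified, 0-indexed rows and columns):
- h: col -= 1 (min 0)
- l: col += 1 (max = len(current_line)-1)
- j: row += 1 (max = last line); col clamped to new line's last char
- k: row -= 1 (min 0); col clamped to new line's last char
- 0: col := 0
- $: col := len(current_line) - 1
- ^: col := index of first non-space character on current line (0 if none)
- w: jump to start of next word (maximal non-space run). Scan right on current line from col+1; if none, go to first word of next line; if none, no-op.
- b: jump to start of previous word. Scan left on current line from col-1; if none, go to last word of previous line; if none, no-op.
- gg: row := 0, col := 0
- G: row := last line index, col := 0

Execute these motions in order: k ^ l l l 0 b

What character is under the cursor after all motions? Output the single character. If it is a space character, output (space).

Answer: z

Derivation:
After 1 (k): row=0 col=0 char='z'
After 2 (^): row=0 col=0 char='z'
After 3 (l): row=0 col=1 char='e'
After 4 (l): row=0 col=2 char='r'
After 5 (l): row=0 col=3 char='o'
After 6 (0): row=0 col=0 char='z'
After 7 (b): row=0 col=0 char='z'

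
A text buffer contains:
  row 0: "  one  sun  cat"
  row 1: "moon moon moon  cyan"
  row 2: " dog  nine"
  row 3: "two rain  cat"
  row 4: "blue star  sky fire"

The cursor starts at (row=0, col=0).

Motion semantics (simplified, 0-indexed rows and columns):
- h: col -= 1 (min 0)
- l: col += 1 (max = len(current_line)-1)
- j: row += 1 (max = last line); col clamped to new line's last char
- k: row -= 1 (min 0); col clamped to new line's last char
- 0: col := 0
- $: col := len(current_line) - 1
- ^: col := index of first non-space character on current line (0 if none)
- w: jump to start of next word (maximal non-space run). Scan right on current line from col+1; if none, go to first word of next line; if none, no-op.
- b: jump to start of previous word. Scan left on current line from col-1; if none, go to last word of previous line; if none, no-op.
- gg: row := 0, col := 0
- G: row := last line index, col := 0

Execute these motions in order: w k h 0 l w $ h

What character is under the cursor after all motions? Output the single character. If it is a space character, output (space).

Answer: a

Derivation:
After 1 (w): row=0 col=2 char='o'
After 2 (k): row=0 col=2 char='o'
After 3 (h): row=0 col=1 char='_'
After 4 (0): row=0 col=0 char='_'
After 5 (l): row=0 col=1 char='_'
After 6 (w): row=0 col=2 char='o'
After 7 ($): row=0 col=14 char='t'
After 8 (h): row=0 col=13 char='a'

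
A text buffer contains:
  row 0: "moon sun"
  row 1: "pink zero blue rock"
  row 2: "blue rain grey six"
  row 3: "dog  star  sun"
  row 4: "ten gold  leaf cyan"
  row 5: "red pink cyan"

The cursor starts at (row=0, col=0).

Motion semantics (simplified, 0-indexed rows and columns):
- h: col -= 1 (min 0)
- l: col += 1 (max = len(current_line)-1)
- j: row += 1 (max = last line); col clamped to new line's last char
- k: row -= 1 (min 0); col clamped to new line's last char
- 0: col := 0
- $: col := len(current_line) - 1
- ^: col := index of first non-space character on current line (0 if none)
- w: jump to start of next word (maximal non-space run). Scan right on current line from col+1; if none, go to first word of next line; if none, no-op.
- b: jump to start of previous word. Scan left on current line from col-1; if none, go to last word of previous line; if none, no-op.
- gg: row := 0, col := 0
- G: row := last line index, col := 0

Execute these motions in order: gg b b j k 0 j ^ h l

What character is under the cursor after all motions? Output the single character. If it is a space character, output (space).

After 1 (gg): row=0 col=0 char='m'
After 2 (b): row=0 col=0 char='m'
After 3 (b): row=0 col=0 char='m'
After 4 (j): row=1 col=0 char='p'
After 5 (k): row=0 col=0 char='m'
After 6 (0): row=0 col=0 char='m'
After 7 (j): row=1 col=0 char='p'
After 8 (^): row=1 col=0 char='p'
After 9 (h): row=1 col=0 char='p'
After 10 (l): row=1 col=1 char='i'

Answer: i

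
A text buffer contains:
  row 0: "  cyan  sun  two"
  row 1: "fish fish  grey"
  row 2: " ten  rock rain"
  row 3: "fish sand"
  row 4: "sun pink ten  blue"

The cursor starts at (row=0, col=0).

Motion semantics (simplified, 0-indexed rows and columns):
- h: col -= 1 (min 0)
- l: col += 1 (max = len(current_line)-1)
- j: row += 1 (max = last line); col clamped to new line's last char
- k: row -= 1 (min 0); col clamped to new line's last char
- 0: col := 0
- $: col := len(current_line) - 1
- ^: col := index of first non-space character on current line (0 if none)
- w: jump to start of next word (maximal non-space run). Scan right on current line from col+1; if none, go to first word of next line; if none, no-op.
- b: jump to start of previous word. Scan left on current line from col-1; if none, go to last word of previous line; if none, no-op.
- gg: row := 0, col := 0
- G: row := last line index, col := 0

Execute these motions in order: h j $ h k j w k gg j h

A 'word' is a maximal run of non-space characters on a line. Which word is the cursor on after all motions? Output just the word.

Answer: fish

Derivation:
After 1 (h): row=0 col=0 char='_'
After 2 (j): row=1 col=0 char='f'
After 3 ($): row=1 col=14 char='y'
After 4 (h): row=1 col=13 char='e'
After 5 (k): row=0 col=13 char='t'
After 6 (j): row=1 col=13 char='e'
After 7 (w): row=2 col=1 char='t'
After 8 (k): row=1 col=1 char='i'
After 9 (gg): row=0 col=0 char='_'
After 10 (j): row=1 col=0 char='f'
After 11 (h): row=1 col=0 char='f'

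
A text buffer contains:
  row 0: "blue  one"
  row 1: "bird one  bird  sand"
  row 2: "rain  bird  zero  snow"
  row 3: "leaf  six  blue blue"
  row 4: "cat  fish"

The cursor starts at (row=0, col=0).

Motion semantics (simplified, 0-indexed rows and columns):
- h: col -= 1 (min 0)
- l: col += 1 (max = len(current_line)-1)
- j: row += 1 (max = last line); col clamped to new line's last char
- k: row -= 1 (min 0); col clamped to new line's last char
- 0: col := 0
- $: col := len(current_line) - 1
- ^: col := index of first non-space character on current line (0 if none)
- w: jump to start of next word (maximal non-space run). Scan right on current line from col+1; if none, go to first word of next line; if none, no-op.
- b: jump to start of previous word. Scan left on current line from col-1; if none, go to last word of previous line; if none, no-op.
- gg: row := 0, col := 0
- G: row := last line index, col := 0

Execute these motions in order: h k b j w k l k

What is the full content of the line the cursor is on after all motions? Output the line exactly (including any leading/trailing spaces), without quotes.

Answer: blue  one

Derivation:
After 1 (h): row=0 col=0 char='b'
After 2 (k): row=0 col=0 char='b'
After 3 (b): row=0 col=0 char='b'
After 4 (j): row=1 col=0 char='b'
After 5 (w): row=1 col=5 char='o'
After 6 (k): row=0 col=5 char='_'
After 7 (l): row=0 col=6 char='o'
After 8 (k): row=0 col=6 char='o'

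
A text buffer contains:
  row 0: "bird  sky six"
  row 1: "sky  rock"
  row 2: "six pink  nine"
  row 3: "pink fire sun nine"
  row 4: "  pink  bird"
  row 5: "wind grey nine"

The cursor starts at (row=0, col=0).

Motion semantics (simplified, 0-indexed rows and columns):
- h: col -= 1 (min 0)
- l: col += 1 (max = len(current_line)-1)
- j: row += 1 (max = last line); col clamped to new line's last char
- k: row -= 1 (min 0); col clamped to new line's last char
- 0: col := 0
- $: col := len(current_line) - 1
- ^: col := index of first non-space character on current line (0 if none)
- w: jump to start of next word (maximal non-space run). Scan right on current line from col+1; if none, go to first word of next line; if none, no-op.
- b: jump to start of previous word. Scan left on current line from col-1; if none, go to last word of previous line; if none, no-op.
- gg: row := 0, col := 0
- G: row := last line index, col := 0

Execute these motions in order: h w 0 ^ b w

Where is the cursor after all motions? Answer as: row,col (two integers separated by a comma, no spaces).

Answer: 0,6

Derivation:
After 1 (h): row=0 col=0 char='b'
After 2 (w): row=0 col=6 char='s'
After 3 (0): row=0 col=0 char='b'
After 4 (^): row=0 col=0 char='b'
After 5 (b): row=0 col=0 char='b'
After 6 (w): row=0 col=6 char='s'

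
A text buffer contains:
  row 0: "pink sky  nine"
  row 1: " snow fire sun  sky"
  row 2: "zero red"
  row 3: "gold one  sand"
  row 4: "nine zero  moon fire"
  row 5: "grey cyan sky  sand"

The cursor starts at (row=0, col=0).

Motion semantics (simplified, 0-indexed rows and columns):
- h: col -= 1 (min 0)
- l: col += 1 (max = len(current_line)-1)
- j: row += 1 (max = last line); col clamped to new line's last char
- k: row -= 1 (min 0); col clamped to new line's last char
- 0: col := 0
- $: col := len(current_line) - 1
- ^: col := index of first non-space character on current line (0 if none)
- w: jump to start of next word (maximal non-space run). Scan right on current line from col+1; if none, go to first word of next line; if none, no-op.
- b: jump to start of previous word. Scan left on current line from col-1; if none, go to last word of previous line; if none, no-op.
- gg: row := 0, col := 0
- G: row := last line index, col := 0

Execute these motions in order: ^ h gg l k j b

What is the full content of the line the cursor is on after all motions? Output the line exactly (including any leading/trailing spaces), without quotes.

Answer: pink sky  nine

Derivation:
After 1 (^): row=0 col=0 char='p'
After 2 (h): row=0 col=0 char='p'
After 3 (gg): row=0 col=0 char='p'
After 4 (l): row=0 col=1 char='i'
After 5 (k): row=0 col=1 char='i'
After 6 (j): row=1 col=1 char='s'
After 7 (b): row=0 col=10 char='n'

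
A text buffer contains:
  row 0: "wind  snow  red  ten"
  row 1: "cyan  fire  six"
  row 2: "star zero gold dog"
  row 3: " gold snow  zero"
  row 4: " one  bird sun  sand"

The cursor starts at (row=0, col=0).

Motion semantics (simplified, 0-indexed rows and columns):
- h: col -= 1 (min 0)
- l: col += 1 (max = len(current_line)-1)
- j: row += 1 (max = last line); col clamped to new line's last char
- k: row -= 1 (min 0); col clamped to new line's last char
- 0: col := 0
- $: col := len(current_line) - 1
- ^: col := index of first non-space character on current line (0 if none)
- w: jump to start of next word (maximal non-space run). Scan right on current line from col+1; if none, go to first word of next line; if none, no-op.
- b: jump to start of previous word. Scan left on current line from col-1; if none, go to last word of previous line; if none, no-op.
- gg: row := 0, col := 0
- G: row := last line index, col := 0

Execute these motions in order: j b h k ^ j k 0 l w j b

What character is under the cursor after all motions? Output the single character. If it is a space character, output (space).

After 1 (j): row=1 col=0 char='c'
After 2 (b): row=0 col=17 char='t'
After 3 (h): row=0 col=16 char='_'
After 4 (k): row=0 col=16 char='_'
After 5 (^): row=0 col=0 char='w'
After 6 (j): row=1 col=0 char='c'
After 7 (k): row=0 col=0 char='w'
After 8 (0): row=0 col=0 char='w'
After 9 (l): row=0 col=1 char='i'
After 10 (w): row=0 col=6 char='s'
After 11 (j): row=1 col=6 char='f'
After 12 (b): row=1 col=0 char='c'

Answer: c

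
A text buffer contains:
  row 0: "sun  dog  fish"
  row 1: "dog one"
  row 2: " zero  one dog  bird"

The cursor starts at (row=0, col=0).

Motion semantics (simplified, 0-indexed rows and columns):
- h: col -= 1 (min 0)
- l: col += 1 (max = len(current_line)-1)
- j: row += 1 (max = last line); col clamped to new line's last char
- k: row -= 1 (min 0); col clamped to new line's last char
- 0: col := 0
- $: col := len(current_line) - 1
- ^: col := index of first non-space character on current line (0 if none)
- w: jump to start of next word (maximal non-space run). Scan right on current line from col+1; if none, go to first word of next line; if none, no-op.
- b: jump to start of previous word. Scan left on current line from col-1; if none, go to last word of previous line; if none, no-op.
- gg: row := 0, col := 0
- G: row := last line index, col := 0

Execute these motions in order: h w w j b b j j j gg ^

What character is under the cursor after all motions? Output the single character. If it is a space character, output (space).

Answer: s

Derivation:
After 1 (h): row=0 col=0 char='s'
After 2 (w): row=0 col=5 char='d'
After 3 (w): row=0 col=10 char='f'
After 4 (j): row=1 col=6 char='e'
After 5 (b): row=1 col=4 char='o'
After 6 (b): row=1 col=0 char='d'
After 7 (j): row=2 col=0 char='_'
After 8 (j): row=2 col=0 char='_'
After 9 (j): row=2 col=0 char='_'
After 10 (gg): row=0 col=0 char='s'
After 11 (^): row=0 col=0 char='s'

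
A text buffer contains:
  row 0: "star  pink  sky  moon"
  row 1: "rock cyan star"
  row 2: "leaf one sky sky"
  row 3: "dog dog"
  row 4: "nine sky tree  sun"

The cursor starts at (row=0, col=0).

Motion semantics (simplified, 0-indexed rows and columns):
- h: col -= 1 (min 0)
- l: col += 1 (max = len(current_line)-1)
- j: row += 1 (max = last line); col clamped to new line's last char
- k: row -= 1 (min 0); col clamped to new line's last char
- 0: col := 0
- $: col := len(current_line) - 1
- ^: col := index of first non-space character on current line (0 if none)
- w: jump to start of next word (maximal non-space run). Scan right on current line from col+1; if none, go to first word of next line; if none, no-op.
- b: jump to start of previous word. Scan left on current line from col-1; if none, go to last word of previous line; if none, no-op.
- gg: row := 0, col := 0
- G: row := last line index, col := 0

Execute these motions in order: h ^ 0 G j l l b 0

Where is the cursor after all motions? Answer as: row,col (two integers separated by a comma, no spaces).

Answer: 4,0

Derivation:
After 1 (h): row=0 col=0 char='s'
After 2 (^): row=0 col=0 char='s'
After 3 (0): row=0 col=0 char='s'
After 4 (G): row=4 col=0 char='n'
After 5 (j): row=4 col=0 char='n'
After 6 (l): row=4 col=1 char='i'
After 7 (l): row=4 col=2 char='n'
After 8 (b): row=4 col=0 char='n'
After 9 (0): row=4 col=0 char='n'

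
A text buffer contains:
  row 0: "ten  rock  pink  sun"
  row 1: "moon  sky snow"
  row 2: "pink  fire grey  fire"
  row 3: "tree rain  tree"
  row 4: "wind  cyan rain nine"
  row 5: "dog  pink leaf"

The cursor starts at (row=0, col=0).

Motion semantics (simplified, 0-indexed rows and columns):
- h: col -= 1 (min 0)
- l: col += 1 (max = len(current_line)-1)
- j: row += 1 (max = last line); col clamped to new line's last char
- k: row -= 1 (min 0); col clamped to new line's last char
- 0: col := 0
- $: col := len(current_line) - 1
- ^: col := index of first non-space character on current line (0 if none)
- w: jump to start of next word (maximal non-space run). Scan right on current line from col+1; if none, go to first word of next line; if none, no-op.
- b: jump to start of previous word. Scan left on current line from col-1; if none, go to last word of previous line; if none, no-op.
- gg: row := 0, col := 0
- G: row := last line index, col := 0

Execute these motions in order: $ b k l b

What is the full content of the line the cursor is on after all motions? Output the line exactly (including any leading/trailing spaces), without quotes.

After 1 ($): row=0 col=19 char='n'
After 2 (b): row=0 col=17 char='s'
After 3 (k): row=0 col=17 char='s'
After 4 (l): row=0 col=18 char='u'
After 5 (b): row=0 col=17 char='s'

Answer: ten  rock  pink  sun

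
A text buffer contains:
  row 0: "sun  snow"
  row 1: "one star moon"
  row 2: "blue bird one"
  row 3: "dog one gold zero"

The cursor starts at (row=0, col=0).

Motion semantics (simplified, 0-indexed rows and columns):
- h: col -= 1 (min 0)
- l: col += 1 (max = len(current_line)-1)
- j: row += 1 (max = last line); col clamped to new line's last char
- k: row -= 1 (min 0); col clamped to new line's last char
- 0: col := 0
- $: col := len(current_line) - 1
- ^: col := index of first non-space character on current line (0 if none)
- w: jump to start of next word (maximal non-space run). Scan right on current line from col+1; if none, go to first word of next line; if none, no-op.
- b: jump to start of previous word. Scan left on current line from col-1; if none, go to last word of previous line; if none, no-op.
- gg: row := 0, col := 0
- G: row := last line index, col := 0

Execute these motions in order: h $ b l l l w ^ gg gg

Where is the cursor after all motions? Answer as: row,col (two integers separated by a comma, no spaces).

After 1 (h): row=0 col=0 char='s'
After 2 ($): row=0 col=8 char='w'
After 3 (b): row=0 col=5 char='s'
After 4 (l): row=0 col=6 char='n'
After 5 (l): row=0 col=7 char='o'
After 6 (l): row=0 col=8 char='w'
After 7 (w): row=1 col=0 char='o'
After 8 (^): row=1 col=0 char='o'
After 9 (gg): row=0 col=0 char='s'
After 10 (gg): row=0 col=0 char='s'

Answer: 0,0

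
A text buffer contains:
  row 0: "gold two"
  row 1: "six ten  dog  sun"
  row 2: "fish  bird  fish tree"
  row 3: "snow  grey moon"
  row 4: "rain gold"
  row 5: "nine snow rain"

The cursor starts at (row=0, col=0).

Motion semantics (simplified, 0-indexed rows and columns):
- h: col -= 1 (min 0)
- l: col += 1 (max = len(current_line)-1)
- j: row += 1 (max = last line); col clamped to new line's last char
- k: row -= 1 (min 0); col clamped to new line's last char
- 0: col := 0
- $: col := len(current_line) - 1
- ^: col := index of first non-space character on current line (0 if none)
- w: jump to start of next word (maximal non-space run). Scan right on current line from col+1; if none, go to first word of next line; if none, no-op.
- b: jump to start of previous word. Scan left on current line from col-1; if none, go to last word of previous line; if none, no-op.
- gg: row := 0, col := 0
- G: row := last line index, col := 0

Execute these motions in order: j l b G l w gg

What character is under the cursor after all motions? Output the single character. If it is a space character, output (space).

After 1 (j): row=1 col=0 char='s'
After 2 (l): row=1 col=1 char='i'
After 3 (b): row=1 col=0 char='s'
After 4 (G): row=5 col=0 char='n'
After 5 (l): row=5 col=1 char='i'
After 6 (w): row=5 col=5 char='s'
After 7 (gg): row=0 col=0 char='g'

Answer: g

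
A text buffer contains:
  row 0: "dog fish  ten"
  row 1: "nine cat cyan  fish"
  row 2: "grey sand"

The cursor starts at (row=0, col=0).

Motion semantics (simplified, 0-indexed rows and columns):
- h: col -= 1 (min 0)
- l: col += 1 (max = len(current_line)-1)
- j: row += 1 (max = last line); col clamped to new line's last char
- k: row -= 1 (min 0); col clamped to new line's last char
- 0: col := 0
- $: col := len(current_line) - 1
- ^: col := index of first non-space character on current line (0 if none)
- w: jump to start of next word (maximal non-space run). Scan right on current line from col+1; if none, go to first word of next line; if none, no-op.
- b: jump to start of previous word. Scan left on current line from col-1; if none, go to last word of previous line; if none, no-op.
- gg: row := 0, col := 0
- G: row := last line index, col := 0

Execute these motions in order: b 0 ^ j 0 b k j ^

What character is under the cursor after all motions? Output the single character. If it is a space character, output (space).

After 1 (b): row=0 col=0 char='d'
After 2 (0): row=0 col=0 char='d'
After 3 (^): row=0 col=0 char='d'
After 4 (j): row=1 col=0 char='n'
After 5 (0): row=1 col=0 char='n'
After 6 (b): row=0 col=10 char='t'
After 7 (k): row=0 col=10 char='t'
After 8 (j): row=1 col=10 char='y'
After 9 (^): row=1 col=0 char='n'

Answer: n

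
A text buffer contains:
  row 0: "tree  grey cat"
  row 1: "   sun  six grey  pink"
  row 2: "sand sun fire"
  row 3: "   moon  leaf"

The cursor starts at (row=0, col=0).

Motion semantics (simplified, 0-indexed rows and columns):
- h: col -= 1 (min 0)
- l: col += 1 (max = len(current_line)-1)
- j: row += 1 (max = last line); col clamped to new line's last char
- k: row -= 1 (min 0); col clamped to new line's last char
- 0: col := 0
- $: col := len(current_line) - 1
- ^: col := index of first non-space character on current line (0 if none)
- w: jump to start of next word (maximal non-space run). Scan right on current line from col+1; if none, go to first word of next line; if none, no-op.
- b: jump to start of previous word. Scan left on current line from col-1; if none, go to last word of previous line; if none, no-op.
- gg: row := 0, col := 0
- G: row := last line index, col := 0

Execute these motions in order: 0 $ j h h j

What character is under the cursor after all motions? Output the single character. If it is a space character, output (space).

After 1 (0): row=0 col=0 char='t'
After 2 ($): row=0 col=13 char='t'
After 3 (j): row=1 col=13 char='r'
After 4 (h): row=1 col=12 char='g'
After 5 (h): row=1 col=11 char='_'
After 6 (j): row=2 col=11 char='r'

Answer: r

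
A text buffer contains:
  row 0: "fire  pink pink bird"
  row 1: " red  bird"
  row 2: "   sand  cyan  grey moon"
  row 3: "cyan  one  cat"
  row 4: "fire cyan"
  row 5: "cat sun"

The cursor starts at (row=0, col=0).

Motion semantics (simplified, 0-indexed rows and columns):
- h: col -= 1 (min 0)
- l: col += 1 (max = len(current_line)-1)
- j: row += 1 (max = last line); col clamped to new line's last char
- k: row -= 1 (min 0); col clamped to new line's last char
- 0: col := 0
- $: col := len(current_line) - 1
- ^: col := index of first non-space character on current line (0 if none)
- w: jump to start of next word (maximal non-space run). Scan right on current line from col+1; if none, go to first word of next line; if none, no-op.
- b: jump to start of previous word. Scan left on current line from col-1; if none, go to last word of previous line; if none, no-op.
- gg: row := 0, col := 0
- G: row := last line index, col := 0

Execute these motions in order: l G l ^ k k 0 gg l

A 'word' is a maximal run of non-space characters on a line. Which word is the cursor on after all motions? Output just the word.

After 1 (l): row=0 col=1 char='i'
After 2 (G): row=5 col=0 char='c'
After 3 (l): row=5 col=1 char='a'
After 4 (^): row=5 col=0 char='c'
After 5 (k): row=4 col=0 char='f'
After 6 (k): row=3 col=0 char='c'
After 7 (0): row=3 col=0 char='c'
After 8 (gg): row=0 col=0 char='f'
After 9 (l): row=0 col=1 char='i'

Answer: fire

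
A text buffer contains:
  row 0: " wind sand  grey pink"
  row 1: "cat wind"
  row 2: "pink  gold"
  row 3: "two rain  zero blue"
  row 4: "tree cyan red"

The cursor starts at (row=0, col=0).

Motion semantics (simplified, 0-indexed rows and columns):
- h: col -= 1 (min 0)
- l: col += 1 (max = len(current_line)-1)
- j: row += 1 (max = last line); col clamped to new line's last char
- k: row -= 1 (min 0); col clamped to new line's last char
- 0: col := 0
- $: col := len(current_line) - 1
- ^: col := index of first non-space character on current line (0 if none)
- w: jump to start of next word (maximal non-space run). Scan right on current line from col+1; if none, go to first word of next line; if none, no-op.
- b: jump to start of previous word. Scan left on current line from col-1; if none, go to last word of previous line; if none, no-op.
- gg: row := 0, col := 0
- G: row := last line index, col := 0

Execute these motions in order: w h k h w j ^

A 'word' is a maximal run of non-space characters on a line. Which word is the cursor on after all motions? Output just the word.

Answer: cat

Derivation:
After 1 (w): row=0 col=1 char='w'
After 2 (h): row=0 col=0 char='_'
After 3 (k): row=0 col=0 char='_'
After 4 (h): row=0 col=0 char='_'
After 5 (w): row=0 col=1 char='w'
After 6 (j): row=1 col=1 char='a'
After 7 (^): row=1 col=0 char='c'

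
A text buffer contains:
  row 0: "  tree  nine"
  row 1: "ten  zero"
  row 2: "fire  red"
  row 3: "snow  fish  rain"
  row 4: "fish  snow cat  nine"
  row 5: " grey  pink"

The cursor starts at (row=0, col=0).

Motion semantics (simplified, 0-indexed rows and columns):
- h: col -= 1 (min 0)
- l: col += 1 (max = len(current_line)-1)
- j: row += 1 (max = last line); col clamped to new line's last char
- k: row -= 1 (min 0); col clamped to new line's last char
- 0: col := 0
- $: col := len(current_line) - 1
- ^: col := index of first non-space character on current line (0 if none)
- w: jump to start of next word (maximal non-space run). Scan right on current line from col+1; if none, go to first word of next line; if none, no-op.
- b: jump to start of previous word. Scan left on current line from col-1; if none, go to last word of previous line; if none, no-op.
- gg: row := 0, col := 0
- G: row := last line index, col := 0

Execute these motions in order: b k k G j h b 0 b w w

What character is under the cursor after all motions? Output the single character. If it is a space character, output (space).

Answer: s

Derivation:
After 1 (b): row=0 col=0 char='_'
After 2 (k): row=0 col=0 char='_'
After 3 (k): row=0 col=0 char='_'
After 4 (G): row=5 col=0 char='_'
After 5 (j): row=5 col=0 char='_'
After 6 (h): row=5 col=0 char='_'
After 7 (b): row=4 col=16 char='n'
After 8 (0): row=4 col=0 char='f'
After 9 (b): row=3 col=12 char='r'
After 10 (w): row=4 col=0 char='f'
After 11 (w): row=4 col=6 char='s'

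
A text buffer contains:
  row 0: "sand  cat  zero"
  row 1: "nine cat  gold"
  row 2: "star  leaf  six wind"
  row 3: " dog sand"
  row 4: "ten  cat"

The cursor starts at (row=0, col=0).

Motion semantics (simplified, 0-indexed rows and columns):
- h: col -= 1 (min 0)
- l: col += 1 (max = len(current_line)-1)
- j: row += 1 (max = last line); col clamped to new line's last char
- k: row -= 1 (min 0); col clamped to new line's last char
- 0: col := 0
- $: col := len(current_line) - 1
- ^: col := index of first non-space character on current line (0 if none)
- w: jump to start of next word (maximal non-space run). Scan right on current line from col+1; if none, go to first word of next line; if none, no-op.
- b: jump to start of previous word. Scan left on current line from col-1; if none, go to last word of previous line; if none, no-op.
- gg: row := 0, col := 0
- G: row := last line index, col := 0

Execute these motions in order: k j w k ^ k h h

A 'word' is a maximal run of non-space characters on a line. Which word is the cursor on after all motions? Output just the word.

After 1 (k): row=0 col=0 char='s'
After 2 (j): row=1 col=0 char='n'
After 3 (w): row=1 col=5 char='c'
After 4 (k): row=0 col=5 char='_'
After 5 (^): row=0 col=0 char='s'
After 6 (k): row=0 col=0 char='s'
After 7 (h): row=0 col=0 char='s'
After 8 (h): row=0 col=0 char='s'

Answer: sand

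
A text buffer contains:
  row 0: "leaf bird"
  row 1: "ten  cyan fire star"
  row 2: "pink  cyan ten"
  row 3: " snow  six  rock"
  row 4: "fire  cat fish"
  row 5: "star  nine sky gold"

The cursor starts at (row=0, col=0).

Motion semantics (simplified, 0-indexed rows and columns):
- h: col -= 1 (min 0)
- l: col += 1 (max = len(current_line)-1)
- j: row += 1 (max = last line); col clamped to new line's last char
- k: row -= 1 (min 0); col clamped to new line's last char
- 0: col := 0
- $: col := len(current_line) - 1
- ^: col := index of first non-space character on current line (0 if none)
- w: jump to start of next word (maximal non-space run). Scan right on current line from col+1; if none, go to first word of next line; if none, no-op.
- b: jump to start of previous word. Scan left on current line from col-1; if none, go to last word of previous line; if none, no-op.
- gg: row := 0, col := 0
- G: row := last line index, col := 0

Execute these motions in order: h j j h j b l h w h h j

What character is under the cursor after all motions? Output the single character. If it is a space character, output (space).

After 1 (h): row=0 col=0 char='l'
After 2 (j): row=1 col=0 char='t'
After 3 (j): row=2 col=0 char='p'
After 4 (h): row=2 col=0 char='p'
After 5 (j): row=3 col=0 char='_'
After 6 (b): row=2 col=11 char='t'
After 7 (l): row=2 col=12 char='e'
After 8 (h): row=2 col=11 char='t'
After 9 (w): row=3 col=1 char='s'
After 10 (h): row=3 col=0 char='_'
After 11 (h): row=3 col=0 char='_'
After 12 (j): row=4 col=0 char='f'

Answer: f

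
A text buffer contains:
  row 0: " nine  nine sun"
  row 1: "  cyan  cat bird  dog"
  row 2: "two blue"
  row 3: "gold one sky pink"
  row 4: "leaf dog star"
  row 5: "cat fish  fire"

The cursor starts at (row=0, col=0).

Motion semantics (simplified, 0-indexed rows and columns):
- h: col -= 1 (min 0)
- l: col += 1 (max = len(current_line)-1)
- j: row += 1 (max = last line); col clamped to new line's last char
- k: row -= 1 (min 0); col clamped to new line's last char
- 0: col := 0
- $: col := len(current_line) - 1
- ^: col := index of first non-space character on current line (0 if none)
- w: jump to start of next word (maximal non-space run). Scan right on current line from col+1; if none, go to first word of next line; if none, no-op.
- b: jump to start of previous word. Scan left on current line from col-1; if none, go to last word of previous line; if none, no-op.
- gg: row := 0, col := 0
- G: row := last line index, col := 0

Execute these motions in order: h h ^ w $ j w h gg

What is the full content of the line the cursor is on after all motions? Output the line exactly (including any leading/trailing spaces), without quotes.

Answer:  nine  nine sun

Derivation:
After 1 (h): row=0 col=0 char='_'
After 2 (h): row=0 col=0 char='_'
After 3 (^): row=0 col=1 char='n'
After 4 (w): row=0 col=7 char='n'
After 5 ($): row=0 col=14 char='n'
After 6 (j): row=1 col=14 char='r'
After 7 (w): row=1 col=18 char='d'
After 8 (h): row=1 col=17 char='_'
After 9 (gg): row=0 col=0 char='_'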